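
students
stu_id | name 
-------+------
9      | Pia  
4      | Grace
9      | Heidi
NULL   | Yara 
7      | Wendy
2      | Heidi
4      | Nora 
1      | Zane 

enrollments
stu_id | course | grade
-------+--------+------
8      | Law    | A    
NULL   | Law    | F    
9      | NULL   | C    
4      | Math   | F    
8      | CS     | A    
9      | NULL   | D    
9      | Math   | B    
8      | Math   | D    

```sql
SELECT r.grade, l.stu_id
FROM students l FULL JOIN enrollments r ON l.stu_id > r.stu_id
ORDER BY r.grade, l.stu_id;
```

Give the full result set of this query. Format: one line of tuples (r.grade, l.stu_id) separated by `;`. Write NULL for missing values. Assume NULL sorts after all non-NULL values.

FULL OUTER JOIN keeps every row from both sides; unmatched rows get NULL for the other side's columns.
Matching on l.stu_id > r.stu_id. A NULL in a compared column never satisfies the condition.
- l[0] stu_id=9 → 4 match(es) in r → 4 row(s).
- l[1] stu_id=4 → no match; kept with NULLs on the r side.
- l[2] stu_id=9 → 4 match(es) in r → 4 row(s).
- l[3] stu_id=NULL → no match; kept with NULLs on the r side.
- l[4] stu_id=7 → 1 match(es) in r → 1 row(s).
- l[5] stu_id=2 → no match; kept with NULLs on the r side.
- l[6] stu_id=4 → no match; kept with NULLs on the r side.
- l[7] stu_id=1 → no match; kept with NULLs on the r side.
- 4 r row(s) had no l match → kept, l columns NULL.

(A, 9); (A, 9); (A, 9); (A, 9); (B, NULL); (C, NULL); (D, 9); (D, 9); (D, NULL); (F, 7); (F, 9); (F, 9); (F, NULL); (NULL, 1); (NULL, 2); (NULL, 4); (NULL, 4); (NULL, NULL)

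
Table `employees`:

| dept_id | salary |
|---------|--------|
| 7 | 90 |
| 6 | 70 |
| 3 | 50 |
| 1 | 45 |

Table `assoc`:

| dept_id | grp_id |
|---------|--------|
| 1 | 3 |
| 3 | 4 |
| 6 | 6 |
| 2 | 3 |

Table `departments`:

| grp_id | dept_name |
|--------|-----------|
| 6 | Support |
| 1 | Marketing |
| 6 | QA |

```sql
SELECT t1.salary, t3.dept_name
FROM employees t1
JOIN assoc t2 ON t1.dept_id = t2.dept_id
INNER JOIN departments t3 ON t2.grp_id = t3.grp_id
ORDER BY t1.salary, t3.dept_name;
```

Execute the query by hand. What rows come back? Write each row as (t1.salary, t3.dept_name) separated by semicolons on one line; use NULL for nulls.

(70, QA); (70, Support)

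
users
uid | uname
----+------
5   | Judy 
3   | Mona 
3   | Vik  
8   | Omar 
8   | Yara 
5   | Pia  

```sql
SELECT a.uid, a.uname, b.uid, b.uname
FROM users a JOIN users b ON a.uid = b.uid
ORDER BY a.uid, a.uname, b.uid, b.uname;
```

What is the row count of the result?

INNER JOIN keeps only pairs where the ON condition holds.
Matching on a.uid = b.uid.
- a row (uid=5): matches 2 b row(s) → 2 output row(s).
- a row (uid=3): matches 2 b row(s) → 2 output row(s).
- a row (uid=3): matches 2 b row(s) → 2 output row(s).
- a row (uid=8): matches 2 b row(s) → 2 output row(s).
- a row (uid=8): matches 2 b row(s) → 2 output row(s).
- a row (uid=5): matches 2 b row(s) → 2 output row(s).
Total: 12 rows.

12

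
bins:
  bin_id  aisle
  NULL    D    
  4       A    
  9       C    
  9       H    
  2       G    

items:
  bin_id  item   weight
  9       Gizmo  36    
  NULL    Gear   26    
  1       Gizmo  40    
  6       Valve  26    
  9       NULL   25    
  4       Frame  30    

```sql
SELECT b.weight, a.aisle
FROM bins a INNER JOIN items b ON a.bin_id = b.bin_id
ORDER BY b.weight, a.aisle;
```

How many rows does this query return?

5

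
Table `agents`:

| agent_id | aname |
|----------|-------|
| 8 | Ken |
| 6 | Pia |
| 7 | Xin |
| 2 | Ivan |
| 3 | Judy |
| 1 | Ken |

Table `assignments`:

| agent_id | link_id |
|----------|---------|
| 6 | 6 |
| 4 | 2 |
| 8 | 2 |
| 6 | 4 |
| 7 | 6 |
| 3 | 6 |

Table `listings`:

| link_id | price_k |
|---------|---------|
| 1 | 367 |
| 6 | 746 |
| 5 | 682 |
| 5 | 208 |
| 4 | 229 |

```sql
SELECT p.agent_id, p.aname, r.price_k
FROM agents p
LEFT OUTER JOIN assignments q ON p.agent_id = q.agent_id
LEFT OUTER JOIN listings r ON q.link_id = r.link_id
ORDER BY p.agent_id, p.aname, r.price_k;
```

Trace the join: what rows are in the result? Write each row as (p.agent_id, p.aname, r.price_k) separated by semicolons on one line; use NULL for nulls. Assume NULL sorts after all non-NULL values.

Step 1 — p LEFT JOIN q on agent_id → 7 row(s).
Then LEFT JOIN `listings r` on link_id: each of those 7 rows is kept; rows whose q.link_id has no match in r get NULL for r's columns.

(1, Ken, NULL); (2, Ivan, NULL); (3, Judy, 746); (6, Pia, 229); (6, Pia, 746); (7, Xin, 746); (8, Ken, NULL)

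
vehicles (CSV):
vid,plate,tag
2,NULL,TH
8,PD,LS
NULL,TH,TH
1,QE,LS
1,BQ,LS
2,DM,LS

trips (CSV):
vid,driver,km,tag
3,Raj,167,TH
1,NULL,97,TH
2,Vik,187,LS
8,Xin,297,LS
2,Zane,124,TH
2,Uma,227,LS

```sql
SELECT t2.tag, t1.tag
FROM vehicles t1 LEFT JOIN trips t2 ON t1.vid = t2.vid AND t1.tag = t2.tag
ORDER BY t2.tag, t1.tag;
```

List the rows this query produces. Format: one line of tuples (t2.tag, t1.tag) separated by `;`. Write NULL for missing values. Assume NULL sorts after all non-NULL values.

(LS, LS); (LS, LS); (LS, LS); (TH, TH); (NULL, LS); (NULL, LS); (NULL, TH)

LEFT JOIN keeps every row from `vehicles`; unmatched rows get NULL for `trips`'s columns.
Matching on t1.vid = t2.vid AND t1.tag = t2.tag. A NULL in a compared column never satisfies the condition.
- vid=2, tag=TH: 1 matching t2 row(s), so 1 row(s) emitted.
- vid=8, tag=LS: 1 matching t2 row(s), so 1 row(s) emitted.
- vid=NULL, tag=TH: no t2 row matches, row kept with t2 columns NULL.
- vid=1, tag=LS: no t2 row matches, row kept with t2 columns NULL.
- vid=1, tag=LS: no t2 row matches, row kept with t2 columns NULL.
- vid=2, tag=LS: 2 matching t2 row(s), so 2 row(s) emitted.
After projecting and ordering:
t2.tag | t1.tag
LS | LS
LS | LS
LS | LS
TH | TH
NULL | LS
NULL | LS
NULL | TH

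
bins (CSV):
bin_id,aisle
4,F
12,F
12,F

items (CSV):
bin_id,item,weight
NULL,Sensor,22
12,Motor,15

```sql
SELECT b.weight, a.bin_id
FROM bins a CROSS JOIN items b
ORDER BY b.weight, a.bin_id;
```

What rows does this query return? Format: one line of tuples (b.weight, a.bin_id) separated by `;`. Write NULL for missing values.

CROSS JOIN pairs every row of `bins` with every row of `items`: 3 × 2 = 6 rows.

(15, 4); (15, 12); (15, 12); (22, 4); (22, 12); (22, 12)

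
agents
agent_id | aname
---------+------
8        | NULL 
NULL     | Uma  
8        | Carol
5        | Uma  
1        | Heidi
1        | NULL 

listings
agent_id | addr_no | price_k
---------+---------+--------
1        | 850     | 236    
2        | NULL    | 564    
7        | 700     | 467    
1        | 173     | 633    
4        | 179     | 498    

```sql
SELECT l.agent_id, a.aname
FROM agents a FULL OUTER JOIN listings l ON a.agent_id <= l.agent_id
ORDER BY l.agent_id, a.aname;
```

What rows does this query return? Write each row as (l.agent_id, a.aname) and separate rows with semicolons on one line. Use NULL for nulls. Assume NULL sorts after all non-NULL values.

FULL OUTER JOIN keeps every row from both sides; unmatched rows get NULL for the other side's columns.
Matching on a.agent_id <= l.agent_id. A NULL in a compared column never satisfies the condition.
Matched pairs: 11; unmatched a rows kept: 3; unmatched l rows kept: 0.

(1, Heidi); (1, Heidi); (1, NULL); (1, NULL); (2, Heidi); (2, NULL); (4, Heidi); (4, NULL); (7, Heidi); (7, Uma); (7, NULL); (NULL, Carol); (NULL, Uma); (NULL, NULL)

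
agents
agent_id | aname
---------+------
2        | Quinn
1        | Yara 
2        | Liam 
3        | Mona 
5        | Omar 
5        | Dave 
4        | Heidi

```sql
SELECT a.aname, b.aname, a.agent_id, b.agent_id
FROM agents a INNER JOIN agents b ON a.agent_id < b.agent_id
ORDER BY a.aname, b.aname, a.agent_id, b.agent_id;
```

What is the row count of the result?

19

INNER JOIN keeps only pairs where the ON condition holds.
Matching on a.agent_id < b.agent_id.
- a (agent_id=2) pairs with 4 row(s) of b.
- a (agent_id=1) pairs with 6 row(s) of b.
- a (agent_id=2) pairs with 4 row(s) of b.
- a (agent_id=3) pairs with 3 row(s) of b.
- a (agent_id=5) has no partner → excluded.
- a (agent_id=5) has no partner → excluded.
- a (agent_id=4) pairs with 2 row(s) of b.
Total: 19 rows.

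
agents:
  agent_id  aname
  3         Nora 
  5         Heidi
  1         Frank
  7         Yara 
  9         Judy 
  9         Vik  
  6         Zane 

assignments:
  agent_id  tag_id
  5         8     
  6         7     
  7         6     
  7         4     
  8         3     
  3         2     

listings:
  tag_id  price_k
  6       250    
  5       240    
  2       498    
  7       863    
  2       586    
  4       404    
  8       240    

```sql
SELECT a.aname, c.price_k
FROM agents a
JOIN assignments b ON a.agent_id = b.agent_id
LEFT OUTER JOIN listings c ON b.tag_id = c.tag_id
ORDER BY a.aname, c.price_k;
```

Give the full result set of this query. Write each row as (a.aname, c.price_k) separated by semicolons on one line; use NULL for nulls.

(Heidi, 240); (Nora, 498); (Nora, 586); (Yara, 250); (Yara, 404); (Zane, 863)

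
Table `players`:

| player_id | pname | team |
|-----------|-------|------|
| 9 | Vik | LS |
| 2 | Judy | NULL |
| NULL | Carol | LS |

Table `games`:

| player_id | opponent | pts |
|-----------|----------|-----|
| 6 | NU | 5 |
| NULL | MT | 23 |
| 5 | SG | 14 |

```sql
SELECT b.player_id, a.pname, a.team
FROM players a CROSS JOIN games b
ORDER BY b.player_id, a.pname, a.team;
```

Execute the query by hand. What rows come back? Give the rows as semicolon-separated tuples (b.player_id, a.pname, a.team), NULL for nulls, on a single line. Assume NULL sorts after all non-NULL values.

CROSS JOIN pairs every row of `players` with every row of `games`: 3 × 3 = 9 rows.

(5, Carol, LS); (5, Judy, NULL); (5, Vik, LS); (6, Carol, LS); (6, Judy, NULL); (6, Vik, LS); (NULL, Carol, LS); (NULL, Judy, NULL); (NULL, Vik, LS)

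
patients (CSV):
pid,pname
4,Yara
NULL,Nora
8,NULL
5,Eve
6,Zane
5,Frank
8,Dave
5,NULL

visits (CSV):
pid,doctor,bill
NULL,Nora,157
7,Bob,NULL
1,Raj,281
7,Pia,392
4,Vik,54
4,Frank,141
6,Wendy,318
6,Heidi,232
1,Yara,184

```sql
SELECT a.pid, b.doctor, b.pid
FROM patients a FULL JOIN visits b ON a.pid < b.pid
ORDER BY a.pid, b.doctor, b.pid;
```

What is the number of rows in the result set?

FULL OUTER JOIN keeps every row from both sides; unmatched rows get NULL for the other side's columns.
Matching on a.pid < b.pid. A NULL in a compared column never satisfies the condition.
- a[0] pid=4 → 4 match(es) in b → 4 row(s).
- a[1] pid=NULL → no match; kept with NULLs on the b side.
- a[2] pid=8 → no match; kept with NULLs on the b side.
- a[3] pid=5 → 4 match(es) in b → 4 row(s).
- a[4] pid=6 → 2 match(es) in b → 2 row(s).
- a[5] pid=5 → 4 match(es) in b → 4 row(s).
- a[6] pid=8 → no match; kept with NULLs on the b side.
- a[7] pid=5 → 4 match(es) in b → 4 row(s).
- plus 5 unmatched b row(s), each kept with NULL a columns.
Total: 18 matched + 8 padded = 26 rows.

26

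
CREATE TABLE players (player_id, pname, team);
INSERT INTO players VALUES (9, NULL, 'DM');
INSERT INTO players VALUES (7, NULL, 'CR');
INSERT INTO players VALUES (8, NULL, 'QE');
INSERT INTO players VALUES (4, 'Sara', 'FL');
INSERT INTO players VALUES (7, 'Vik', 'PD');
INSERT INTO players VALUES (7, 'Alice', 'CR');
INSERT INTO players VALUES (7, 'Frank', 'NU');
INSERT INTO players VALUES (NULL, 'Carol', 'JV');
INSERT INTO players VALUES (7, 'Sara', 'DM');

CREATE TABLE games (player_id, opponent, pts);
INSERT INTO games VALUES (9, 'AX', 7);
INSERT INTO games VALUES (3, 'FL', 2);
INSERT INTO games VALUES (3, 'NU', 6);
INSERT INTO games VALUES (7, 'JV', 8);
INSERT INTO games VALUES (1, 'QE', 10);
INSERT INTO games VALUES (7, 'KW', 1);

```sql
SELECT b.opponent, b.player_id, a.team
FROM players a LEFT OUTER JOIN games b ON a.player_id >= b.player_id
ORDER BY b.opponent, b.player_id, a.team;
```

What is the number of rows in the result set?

LEFT JOIN keeps every row from `players`; unmatched rows get NULL for `games`'s columns.
Matching on a.player_id >= b.player_id. A NULL in a compared column never satisfies the condition.
- player_id=9: 6 matching b row(s), so 6 row(s) emitted.
- player_id=7: 5 matching b row(s), so 5 row(s) emitted.
- player_id=8: 5 matching b row(s), so 5 row(s) emitted.
- player_id=4: 3 matching b row(s), so 3 row(s) emitted.
- player_id=7: 5 matching b row(s), so 5 row(s) emitted.
- player_id=7: 5 matching b row(s), so 5 row(s) emitted.
- player_id=7: 5 matching b row(s), so 5 row(s) emitted.
- player_id=NULL: no b row matches, row kept with b columns NULL.
- player_id=7: 5 matching b row(s), so 5 row(s) emitted.
Total: 39 matched + 1 padded = 40 rows.

40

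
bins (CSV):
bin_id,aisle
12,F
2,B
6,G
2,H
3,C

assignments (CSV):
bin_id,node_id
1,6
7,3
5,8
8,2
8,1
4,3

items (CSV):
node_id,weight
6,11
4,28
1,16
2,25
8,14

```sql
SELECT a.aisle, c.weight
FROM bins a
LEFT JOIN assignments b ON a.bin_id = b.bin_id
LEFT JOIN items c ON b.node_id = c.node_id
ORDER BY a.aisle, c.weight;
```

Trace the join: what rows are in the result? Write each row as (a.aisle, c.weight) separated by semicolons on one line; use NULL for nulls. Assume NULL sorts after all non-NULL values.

Joins associate left-to-right: bins LEFT JOIN assignments on bin_id gives 5 intermediate row(s).
Then LEFT JOIN `items c` on node_id: each of those 5 rows is kept; rows whose b.node_id has no match in c get NULL for c's columns.

(B, NULL); (C, NULL); (F, NULL); (G, NULL); (H, NULL)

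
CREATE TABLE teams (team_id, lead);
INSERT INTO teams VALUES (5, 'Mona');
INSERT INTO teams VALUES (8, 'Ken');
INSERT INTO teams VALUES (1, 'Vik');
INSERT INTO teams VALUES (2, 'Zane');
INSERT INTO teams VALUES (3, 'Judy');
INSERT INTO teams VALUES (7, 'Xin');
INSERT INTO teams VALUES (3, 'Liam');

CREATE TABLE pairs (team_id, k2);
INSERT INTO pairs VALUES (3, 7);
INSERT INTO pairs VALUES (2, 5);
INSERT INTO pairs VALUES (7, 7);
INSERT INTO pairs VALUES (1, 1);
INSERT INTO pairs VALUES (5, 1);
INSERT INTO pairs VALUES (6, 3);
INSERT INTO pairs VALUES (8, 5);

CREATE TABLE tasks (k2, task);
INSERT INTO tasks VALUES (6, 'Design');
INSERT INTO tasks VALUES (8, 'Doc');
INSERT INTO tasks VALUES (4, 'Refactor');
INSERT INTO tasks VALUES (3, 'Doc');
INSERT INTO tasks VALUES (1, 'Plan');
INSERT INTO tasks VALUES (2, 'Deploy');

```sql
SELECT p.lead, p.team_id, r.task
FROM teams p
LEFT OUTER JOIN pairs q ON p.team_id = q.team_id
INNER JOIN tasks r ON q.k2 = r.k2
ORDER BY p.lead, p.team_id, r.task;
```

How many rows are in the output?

2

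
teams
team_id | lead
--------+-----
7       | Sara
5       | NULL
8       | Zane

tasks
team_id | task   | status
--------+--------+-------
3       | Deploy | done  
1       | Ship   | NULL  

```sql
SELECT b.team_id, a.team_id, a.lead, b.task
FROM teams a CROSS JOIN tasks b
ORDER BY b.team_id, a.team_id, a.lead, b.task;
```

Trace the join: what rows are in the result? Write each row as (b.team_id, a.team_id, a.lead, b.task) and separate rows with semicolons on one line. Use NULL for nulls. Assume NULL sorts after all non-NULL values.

CROSS JOIN pairs every row of `teams` with every row of `tasks`: 3 × 2 = 6 rows.

(1, 5, NULL, Ship); (1, 7, Sara, Ship); (1, 8, Zane, Ship); (3, 5, NULL, Deploy); (3, 7, Sara, Deploy); (3, 8, Zane, Deploy)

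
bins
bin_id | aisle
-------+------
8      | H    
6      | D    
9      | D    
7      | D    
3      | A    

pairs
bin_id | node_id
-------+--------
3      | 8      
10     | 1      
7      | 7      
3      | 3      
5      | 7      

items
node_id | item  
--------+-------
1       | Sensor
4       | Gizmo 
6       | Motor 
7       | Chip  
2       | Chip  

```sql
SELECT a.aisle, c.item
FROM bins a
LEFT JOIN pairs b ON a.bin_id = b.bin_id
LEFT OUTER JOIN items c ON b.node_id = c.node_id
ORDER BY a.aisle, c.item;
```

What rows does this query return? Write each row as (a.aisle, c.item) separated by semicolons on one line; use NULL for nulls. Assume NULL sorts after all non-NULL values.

(A, NULL); (A, NULL); (D, Chip); (D, NULL); (D, NULL); (H, NULL)

Joins associate left-to-right: bins LEFT JOIN pairs on bin_id gives 6 intermediate row(s).
Then LEFT JOIN `items c` on node_id: each of those 6 rows is kept; rows whose b.node_id has no match in c get NULL for c's columns.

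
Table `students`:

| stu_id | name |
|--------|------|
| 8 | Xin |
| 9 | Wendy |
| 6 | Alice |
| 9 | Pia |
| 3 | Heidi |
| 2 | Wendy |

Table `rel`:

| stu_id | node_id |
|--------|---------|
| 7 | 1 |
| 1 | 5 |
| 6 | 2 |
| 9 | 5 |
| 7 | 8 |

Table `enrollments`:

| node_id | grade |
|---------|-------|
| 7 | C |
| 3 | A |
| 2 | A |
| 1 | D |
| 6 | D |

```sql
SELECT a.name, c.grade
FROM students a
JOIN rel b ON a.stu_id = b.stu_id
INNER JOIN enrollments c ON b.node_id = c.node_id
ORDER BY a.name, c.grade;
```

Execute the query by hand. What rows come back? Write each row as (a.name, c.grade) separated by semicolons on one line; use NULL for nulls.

(Alice, A)

Step 1 — a INNER JOIN b on stu_id → 3 row(s).
Then INNER JOIN `enrollments c` on node_id: keep only rows whose b.node_id appears in c.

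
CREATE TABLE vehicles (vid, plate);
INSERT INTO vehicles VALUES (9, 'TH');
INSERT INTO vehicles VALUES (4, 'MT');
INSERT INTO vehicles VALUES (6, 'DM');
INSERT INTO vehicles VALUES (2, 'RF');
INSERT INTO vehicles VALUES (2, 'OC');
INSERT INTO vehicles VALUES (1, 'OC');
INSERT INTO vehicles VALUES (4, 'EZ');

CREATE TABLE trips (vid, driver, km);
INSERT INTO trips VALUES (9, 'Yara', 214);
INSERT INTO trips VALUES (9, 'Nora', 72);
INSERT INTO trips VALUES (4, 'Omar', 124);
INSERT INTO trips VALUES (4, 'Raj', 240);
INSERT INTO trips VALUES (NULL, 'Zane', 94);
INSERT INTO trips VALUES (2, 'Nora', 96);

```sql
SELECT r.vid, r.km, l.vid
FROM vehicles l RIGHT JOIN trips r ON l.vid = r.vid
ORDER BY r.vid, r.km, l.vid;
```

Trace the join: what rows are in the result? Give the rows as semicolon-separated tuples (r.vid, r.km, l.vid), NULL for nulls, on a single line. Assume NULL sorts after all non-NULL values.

RIGHT JOIN keeps every row from `trips`; unmatched rows get NULL for `vehicles`'s columns.
Matching on l.vid = r.vid. A NULL in a compared column never satisfies the condition.
- l row (vid=9): matches 2 r row(s) → 2 output row(s).
- l row (vid=4): matches 2 r row(s) → 2 output row(s).
- l row (vid=6): no match.
- l row (vid=2): matches 1 r row(s) → 1 output row(s).
- l row (vid=2): matches 1 r row(s) → 1 output row(s).
- l row (vid=1): no match.
- l row (vid=4): matches 2 r row(s) → 2 output row(s).
- plus 1 unmatched r row(s), each kept with NULL l columns.
After projecting and ordering:
r.vid | r.km | l.vid
2 | 96 | 2
2 | 96 | 2
4 | 124 | 4
4 | 124 | 4
4 | 240 | 4
4 | 240 | 4
9 | 72 | 9
9 | 214 | 9
NULL | 94 | NULL

(2, 96, 2); (2, 96, 2); (4, 124, 4); (4, 124, 4); (4, 240, 4); (4, 240, 4); (9, 72, 9); (9, 214, 9); (NULL, 94, NULL)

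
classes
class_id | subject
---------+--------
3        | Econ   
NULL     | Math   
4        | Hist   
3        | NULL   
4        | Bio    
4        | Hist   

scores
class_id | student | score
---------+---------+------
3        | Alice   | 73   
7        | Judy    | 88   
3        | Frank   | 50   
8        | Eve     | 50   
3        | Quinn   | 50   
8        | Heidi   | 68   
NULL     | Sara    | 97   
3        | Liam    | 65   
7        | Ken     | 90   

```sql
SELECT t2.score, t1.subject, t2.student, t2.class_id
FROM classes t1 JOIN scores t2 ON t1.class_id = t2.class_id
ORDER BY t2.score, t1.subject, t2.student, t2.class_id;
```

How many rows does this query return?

INNER JOIN keeps only pairs where the ON condition holds.
Matching on t1.class_id = t2.class_id. A NULL in a compared column never satisfies the condition.
Matched pairs: 8.
Total: 8 rows.

8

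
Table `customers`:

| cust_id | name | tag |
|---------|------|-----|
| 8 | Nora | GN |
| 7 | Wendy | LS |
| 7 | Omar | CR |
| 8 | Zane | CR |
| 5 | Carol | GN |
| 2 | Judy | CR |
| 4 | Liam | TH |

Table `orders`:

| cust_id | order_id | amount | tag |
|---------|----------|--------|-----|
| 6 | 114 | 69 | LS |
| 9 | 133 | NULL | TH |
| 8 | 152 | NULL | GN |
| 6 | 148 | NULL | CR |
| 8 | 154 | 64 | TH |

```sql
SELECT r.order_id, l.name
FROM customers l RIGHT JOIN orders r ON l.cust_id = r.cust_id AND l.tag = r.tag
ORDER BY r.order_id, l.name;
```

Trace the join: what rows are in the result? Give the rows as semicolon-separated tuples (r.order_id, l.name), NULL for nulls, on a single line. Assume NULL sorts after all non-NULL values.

RIGHT JOIN keeps every row from `orders`; unmatched rows get NULL for `customers`'s columns.
Matching on l.cust_id = r.cust_id AND l.tag = r.tag.
- cust_id=8, tag=GN: 1 matching r row(s), so 1 row(s) emitted.
- cust_id=7, tag=LS: no matching r row.
- cust_id=7, tag=CR: no matching r row.
- cust_id=8, tag=CR: no matching r row.
- cust_id=5, tag=GN: no matching r row.
- cust_id=2, tag=CR: no matching r row.
- cust_id=4, tag=TH: no matching r row.
- plus 4 unmatched r row(s), each kept with NULL l columns.
After projecting and ordering:
r.order_id | l.name
114 | NULL
133 | NULL
148 | NULL
152 | Nora
154 | NULL

(114, NULL); (133, NULL); (148, NULL); (152, Nora); (154, NULL)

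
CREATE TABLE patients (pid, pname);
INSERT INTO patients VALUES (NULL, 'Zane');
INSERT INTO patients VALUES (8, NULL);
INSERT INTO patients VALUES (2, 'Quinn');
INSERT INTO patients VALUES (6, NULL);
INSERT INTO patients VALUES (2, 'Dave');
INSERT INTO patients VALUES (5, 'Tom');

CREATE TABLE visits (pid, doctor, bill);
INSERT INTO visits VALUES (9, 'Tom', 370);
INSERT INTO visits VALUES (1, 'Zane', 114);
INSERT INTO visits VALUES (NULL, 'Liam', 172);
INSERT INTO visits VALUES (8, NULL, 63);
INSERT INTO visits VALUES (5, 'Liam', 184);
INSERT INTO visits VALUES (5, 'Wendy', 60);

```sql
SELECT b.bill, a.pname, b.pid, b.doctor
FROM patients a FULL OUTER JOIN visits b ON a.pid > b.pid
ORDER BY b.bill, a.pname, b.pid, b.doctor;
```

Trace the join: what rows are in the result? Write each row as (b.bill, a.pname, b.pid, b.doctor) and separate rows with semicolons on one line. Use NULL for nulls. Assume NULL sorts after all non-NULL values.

FULL OUTER JOIN keeps every row from both sides; unmatched rows get NULL for the other side's columns.
Matching on a.pid > b.pid. A NULL in a compared column never satisfies the condition.
- pid=NULL: no b row matches, row kept with b columns NULL.
- pid=8: 3 matching b row(s), so 3 row(s) emitted.
- pid=2: 1 matching b row(s), so 1 row(s) emitted.
- pid=6: 3 matching b row(s), so 3 row(s) emitted.
- pid=2: 1 matching b row(s), so 1 row(s) emitted.
- pid=5: 1 matching b row(s), so 1 row(s) emitted.
- plus 3 unmatched b row(s), each kept with NULL a columns.

(60, NULL, 5, Wendy); (60, NULL, 5, Wendy); (63, NULL, 8, NULL); (114, Dave, 1, Zane); (114, Quinn, 1, Zane); (114, Tom, 1, Zane); (114, NULL, 1, Zane); (114, NULL, 1, Zane); (172, NULL, NULL, Liam); (184, NULL, 5, Liam); (184, NULL, 5, Liam); (370, NULL, 9, Tom); (NULL, Zane, NULL, NULL)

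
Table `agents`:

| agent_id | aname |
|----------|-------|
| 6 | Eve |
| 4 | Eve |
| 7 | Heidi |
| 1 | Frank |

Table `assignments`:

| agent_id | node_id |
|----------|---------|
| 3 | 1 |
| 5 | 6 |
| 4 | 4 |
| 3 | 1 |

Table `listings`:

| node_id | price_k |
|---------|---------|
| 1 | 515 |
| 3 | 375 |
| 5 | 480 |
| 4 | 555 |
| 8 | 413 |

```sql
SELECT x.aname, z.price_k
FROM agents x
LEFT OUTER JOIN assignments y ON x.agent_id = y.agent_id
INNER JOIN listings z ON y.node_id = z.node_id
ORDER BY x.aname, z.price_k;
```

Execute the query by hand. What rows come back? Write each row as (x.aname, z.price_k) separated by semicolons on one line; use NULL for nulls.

(Eve, 555)

Evaluate left to right. First `agents x LEFT JOIN assignments y` on agent_id: 4 row(s).
Then INNER JOIN `listings z` on node_id: keep only rows whose y.node_id appears in z.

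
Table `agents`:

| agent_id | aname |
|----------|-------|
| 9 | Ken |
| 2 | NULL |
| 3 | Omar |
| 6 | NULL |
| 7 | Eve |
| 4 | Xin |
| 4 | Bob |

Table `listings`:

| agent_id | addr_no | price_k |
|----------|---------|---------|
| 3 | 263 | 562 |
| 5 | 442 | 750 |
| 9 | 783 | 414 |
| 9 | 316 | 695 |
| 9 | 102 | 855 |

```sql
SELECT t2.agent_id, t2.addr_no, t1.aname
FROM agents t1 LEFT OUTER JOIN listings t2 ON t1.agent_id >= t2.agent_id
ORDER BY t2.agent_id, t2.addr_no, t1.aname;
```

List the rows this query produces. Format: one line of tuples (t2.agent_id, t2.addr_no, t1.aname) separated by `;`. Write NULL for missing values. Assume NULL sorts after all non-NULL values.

(3, 263, Bob); (3, 263, Eve); (3, 263, Ken); (3, 263, Omar); (3, 263, Xin); (3, 263, NULL); (5, 442, Eve); (5, 442, Ken); (5, 442, NULL); (9, 102, Ken); (9, 316, Ken); (9, 783, Ken); (NULL, NULL, NULL)

LEFT JOIN keeps every row from `agents`; unmatched rows get NULL for `listings`'s columns.
Matching on t1.agent_id >= t2.agent_id.
- t1 row (agent_id=9): matches 5 t2 row(s) → 5 output row(s).
- t1 row (agent_id=2): no match → kept, t2 columns NULL.
- t1 row (agent_id=3): matches 1 t2 row(s) → 1 output row(s).
- t1 row (agent_id=6): matches 2 t2 row(s) → 2 output row(s).
- t1 row (agent_id=7): matches 2 t2 row(s) → 2 output row(s).
- t1 row (agent_id=4): matches 1 t2 row(s) → 1 output row(s).
- t1 row (agent_id=4): matches 1 t2 row(s) → 1 output row(s).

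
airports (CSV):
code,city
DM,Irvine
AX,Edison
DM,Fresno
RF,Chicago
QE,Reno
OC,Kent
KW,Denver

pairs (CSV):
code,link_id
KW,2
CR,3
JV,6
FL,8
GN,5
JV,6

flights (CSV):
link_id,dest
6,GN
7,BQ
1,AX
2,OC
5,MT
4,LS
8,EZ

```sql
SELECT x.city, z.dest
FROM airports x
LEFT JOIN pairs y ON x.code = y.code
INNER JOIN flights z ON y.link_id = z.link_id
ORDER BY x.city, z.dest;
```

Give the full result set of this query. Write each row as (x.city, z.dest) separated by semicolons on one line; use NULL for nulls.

(Denver, OC)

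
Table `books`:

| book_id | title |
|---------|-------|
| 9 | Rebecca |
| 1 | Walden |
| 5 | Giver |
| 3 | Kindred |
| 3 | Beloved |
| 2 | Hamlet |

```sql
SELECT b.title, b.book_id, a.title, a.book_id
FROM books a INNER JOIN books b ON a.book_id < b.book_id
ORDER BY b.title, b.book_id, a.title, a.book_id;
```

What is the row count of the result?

INNER JOIN keeps only pairs where the ON condition holds.
Matching on a.book_id < b.book_id.
- a[0] book_id=9 → no match; dropped.
- a[1] book_id=1 → 5 match(es) in b → 5 row(s).
- a[2] book_id=5 → 1 match(es) in b → 1 row(s).
- a[3] book_id=3 → 2 match(es) in b → 2 row(s).
- a[4] book_id=3 → 2 match(es) in b → 2 row(s).
- a[5] book_id=2 → 4 match(es) in b → 4 row(s).
Total: 14 rows.

14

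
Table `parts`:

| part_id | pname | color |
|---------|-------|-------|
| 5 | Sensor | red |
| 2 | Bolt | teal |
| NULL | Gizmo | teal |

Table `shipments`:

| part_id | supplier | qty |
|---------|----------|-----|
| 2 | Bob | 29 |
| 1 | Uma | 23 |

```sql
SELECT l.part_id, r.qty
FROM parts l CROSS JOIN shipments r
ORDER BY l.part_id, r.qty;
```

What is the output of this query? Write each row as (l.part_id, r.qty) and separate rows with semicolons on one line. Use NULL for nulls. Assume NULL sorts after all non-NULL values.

(2, 23); (2, 29); (5, 23); (5, 29); (NULL, 23); (NULL, 29)

CROSS JOIN pairs every row of `parts` with every row of `shipments`: 3 × 2 = 6 rows.
After projecting and ordering:
l.part_id | r.qty
2 | 23
2 | 29
5 | 23
5 | 29
NULL | 23
NULL | 29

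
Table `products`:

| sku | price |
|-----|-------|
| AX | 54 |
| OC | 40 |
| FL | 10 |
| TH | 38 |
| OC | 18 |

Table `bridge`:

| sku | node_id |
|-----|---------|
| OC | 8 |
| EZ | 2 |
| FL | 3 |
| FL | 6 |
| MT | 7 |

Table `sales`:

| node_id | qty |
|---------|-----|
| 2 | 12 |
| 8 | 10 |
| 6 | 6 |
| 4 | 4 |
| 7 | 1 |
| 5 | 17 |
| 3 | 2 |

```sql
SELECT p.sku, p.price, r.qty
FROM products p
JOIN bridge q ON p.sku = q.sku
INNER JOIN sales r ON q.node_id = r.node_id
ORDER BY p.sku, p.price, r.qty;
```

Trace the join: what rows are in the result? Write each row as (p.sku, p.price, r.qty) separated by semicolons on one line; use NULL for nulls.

(FL, 10, 2); (FL, 10, 6); (OC, 18, 10); (OC, 40, 10)

Step 1 — p INNER JOIN q on sku → 4 row(s).
Then INNER JOIN `sales r` on node_id: keep only rows whose q.node_id appears in r.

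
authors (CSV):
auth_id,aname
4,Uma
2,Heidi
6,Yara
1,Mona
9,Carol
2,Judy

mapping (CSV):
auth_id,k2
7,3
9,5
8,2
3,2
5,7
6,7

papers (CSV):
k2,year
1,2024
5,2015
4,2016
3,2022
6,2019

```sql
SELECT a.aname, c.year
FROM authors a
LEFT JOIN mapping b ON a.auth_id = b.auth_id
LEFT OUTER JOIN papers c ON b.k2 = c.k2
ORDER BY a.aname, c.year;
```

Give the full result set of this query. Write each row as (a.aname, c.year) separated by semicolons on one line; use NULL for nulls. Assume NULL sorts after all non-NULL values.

(Carol, 2015); (Heidi, NULL); (Judy, NULL); (Mona, NULL); (Uma, NULL); (Yara, NULL)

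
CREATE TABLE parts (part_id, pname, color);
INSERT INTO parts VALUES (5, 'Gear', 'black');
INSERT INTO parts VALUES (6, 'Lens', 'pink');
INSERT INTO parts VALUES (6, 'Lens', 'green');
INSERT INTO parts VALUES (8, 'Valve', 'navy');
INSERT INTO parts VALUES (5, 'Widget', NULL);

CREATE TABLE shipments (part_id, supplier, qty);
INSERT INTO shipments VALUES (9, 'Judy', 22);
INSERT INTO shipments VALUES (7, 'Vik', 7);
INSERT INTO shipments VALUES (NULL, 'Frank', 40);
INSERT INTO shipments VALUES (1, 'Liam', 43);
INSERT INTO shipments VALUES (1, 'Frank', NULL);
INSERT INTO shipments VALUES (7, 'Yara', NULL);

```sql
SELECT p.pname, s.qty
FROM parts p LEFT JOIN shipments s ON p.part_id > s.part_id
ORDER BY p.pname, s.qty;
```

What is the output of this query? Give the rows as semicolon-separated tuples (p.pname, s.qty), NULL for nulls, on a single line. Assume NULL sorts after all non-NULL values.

LEFT JOIN keeps every row from `parts`; unmatched rows get NULL for `shipments`'s columns.
Matching on p.part_id > s.part_id. A NULL in a compared column never satisfies the condition.
- p row (part_id=5): matches 2 s row(s) → 2 output row(s).
- p row (part_id=6): matches 2 s row(s) → 2 output row(s).
- p row (part_id=6): matches 2 s row(s) → 2 output row(s).
- p row (part_id=8): matches 4 s row(s) → 4 output row(s).
- p row (part_id=5): matches 2 s row(s) → 2 output row(s).

(Gear, 43); (Gear, NULL); (Lens, 43); (Lens, 43); (Lens, NULL); (Lens, NULL); (Valve, 7); (Valve, 43); (Valve, NULL); (Valve, NULL); (Widget, 43); (Widget, NULL)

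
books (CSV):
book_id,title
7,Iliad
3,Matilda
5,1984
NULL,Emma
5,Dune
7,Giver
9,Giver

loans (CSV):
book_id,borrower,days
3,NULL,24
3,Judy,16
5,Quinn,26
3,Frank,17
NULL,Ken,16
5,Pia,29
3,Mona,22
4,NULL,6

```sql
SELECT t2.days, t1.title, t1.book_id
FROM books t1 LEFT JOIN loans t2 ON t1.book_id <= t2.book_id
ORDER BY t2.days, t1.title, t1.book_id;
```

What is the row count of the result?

LEFT JOIN keeps every row from `books`; unmatched rows get NULL for `loans`'s columns.
Matching on t1.book_id <= t2.book_id. A NULL in a compared column never satisfies the condition.
- book_id=7: no t2 row matches, row kept with t2 columns NULL.
- book_id=3: 7 matching t2 row(s), so 7 row(s) emitted.
- book_id=5: 2 matching t2 row(s), so 2 row(s) emitted.
- book_id=NULL: no t2 row matches, row kept with t2 columns NULL.
- book_id=5: 2 matching t2 row(s), so 2 row(s) emitted.
- book_id=7: no t2 row matches, row kept with t2 columns NULL.
- book_id=9: no t2 row matches, row kept with t2 columns NULL.
Total: 11 matched + 4 padded = 15 rows.

15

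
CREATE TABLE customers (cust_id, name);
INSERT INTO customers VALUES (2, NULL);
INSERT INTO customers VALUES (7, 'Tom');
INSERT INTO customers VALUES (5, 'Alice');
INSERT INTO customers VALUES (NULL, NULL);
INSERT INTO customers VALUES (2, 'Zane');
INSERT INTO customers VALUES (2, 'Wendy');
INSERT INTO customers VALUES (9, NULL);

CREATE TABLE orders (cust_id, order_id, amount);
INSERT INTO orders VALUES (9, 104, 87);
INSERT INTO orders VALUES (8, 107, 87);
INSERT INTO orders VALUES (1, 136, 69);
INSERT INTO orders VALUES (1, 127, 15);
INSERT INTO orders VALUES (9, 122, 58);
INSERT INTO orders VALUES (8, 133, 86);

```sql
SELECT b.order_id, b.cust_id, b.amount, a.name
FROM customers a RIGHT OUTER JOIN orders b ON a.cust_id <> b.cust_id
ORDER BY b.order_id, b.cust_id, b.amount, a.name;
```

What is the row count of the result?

RIGHT JOIN keeps every row from `orders`; unmatched rows get NULL for `customers`'s columns.
Matching on a.cust_id <> b.cust_id. A NULL in a compared column never satisfies the condition.
- cust_id=2: 6 matching b row(s), so 6 row(s) emitted.
- cust_id=7: 6 matching b row(s), so 6 row(s) emitted.
- cust_id=5: 6 matching b row(s), so 6 row(s) emitted.
- cust_id=NULL: no matching b row.
- cust_id=2: 6 matching b row(s), so 6 row(s) emitted.
- cust_id=2: 6 matching b row(s), so 6 row(s) emitted.
- cust_id=9: 4 matching b row(s), so 4 row(s) emitted.
- every b row matched at least one a row.
Total: 34 rows.

34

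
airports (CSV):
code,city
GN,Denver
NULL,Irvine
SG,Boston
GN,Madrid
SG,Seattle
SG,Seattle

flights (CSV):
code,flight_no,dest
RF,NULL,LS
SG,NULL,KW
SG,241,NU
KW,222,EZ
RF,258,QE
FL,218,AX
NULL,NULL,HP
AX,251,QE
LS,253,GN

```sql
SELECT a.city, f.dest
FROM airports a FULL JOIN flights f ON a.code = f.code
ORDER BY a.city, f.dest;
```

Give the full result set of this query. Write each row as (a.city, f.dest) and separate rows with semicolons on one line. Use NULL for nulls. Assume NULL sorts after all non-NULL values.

(Boston, KW); (Boston, NU); (Denver, NULL); (Irvine, NULL); (Madrid, NULL); (Seattle, KW); (Seattle, KW); (Seattle, NU); (Seattle, NU); (NULL, AX); (NULL, EZ); (NULL, GN); (NULL, HP); (NULL, LS); (NULL, QE); (NULL, QE)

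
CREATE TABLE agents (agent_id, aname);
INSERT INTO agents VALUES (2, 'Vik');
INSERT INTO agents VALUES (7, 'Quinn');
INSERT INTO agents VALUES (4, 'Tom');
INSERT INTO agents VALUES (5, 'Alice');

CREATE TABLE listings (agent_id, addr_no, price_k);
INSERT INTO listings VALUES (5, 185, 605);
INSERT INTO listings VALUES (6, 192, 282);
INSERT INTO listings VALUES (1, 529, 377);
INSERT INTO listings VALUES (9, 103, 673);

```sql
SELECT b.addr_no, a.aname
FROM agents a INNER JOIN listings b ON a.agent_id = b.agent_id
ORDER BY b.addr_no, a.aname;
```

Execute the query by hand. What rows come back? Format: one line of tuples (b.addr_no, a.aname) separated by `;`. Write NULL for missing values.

INNER JOIN keeps only pairs where the ON condition holds.
Matching on a.agent_id = b.agent_id.
Matched pairs: 1.

(185, Alice)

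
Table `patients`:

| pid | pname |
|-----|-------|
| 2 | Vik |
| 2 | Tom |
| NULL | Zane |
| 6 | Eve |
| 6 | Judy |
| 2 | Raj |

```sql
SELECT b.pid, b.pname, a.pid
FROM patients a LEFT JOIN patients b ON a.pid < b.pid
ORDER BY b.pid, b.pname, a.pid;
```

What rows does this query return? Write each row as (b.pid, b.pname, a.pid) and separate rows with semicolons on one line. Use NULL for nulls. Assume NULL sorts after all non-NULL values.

(6, Eve, 2); (6, Eve, 2); (6, Eve, 2); (6, Judy, 2); (6, Judy, 2); (6, Judy, 2); (NULL, NULL, 6); (NULL, NULL, 6); (NULL, NULL, NULL)

LEFT JOIN keeps every row from `patients a`; unmatched rows get NULL for `patients b`'s columns.
Matching on a.pid < b.pid. A NULL in a compared column never satisfies the condition.
Matched pairs: 6; unmatched a rows kept: 3.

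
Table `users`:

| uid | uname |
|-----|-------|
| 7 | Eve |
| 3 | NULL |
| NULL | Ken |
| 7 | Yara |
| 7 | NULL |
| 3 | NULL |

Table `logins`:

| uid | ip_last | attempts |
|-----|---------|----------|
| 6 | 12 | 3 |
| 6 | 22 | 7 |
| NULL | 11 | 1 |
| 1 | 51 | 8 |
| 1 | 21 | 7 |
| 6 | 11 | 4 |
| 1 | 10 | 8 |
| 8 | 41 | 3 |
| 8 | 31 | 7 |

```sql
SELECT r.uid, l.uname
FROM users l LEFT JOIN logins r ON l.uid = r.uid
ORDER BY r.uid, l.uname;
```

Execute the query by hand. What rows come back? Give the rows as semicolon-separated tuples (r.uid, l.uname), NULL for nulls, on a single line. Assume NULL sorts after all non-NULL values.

LEFT JOIN keeps every row from `users`; unmatched rows get NULL for `logins`'s columns.
Matching on l.uid = r.uid. A NULL in a compared column never satisfies the condition.
- uid=7: no r row matches, row kept with r columns NULL.
- uid=3: no r row matches, row kept with r columns NULL.
- uid=NULL: no r row matches, row kept with r columns NULL.
- uid=7: no r row matches, row kept with r columns NULL.
- uid=7: no r row matches, row kept with r columns NULL.
- uid=3: no r row matches, row kept with r columns NULL.
After projecting and ordering:
r.uid | l.uname
NULL | Eve
NULL | Ken
NULL | Yara
NULL | NULL
NULL | NULL
NULL | NULL

(NULL, Eve); (NULL, Ken); (NULL, Yara); (NULL, NULL); (NULL, NULL); (NULL, NULL)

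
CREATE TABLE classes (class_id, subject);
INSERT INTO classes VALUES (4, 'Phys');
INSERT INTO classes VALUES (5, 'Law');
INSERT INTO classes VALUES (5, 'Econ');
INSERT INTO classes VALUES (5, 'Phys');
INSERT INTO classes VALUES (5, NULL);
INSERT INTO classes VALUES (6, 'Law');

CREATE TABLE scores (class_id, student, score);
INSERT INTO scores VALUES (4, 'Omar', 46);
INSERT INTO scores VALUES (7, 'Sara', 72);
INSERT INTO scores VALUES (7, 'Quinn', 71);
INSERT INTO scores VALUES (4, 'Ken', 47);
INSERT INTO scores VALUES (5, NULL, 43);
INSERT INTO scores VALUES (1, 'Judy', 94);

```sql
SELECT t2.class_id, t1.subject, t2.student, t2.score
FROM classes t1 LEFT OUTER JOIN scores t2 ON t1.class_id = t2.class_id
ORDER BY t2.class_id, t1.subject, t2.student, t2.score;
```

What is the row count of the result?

7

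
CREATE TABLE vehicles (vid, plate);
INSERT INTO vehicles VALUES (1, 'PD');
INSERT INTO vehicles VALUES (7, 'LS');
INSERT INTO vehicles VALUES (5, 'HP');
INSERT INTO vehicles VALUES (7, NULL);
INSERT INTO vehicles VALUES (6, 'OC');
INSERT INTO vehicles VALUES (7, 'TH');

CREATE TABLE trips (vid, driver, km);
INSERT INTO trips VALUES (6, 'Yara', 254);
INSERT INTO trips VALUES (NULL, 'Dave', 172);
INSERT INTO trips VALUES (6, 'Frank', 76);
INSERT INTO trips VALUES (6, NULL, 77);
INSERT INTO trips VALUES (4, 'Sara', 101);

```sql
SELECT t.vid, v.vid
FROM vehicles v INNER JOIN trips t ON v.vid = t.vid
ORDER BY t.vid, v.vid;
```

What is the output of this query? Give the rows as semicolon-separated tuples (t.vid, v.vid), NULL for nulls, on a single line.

(6, 6); (6, 6); (6, 6)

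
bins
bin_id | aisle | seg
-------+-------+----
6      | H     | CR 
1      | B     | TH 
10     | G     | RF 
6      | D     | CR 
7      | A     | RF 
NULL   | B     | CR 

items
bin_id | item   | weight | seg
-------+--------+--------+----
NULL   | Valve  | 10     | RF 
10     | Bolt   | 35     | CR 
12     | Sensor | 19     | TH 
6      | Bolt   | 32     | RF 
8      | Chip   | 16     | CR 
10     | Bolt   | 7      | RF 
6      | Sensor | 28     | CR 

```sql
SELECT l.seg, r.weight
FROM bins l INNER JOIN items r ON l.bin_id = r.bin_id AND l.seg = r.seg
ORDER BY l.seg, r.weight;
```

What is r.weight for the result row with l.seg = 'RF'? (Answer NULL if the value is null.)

INNER JOIN keeps only pairs where the ON condition holds.
Matching on l.bin_id = r.bin_id AND l.seg = r.seg. A NULL in a compared column never satisfies the condition.
- l[0] bin_id=6, seg=CR → 1 match(es) in r → 1 row(s).
- l[1] bin_id=1, seg=TH → no match; dropped.
- l[2] bin_id=10, seg=RF → 1 match(es) in r → 1 row(s).
- l[3] bin_id=6, seg=CR → 1 match(es) in r → 1 row(s).
- l[4] bin_id=7, seg=RF → no match; dropped.
- l[5] bin_id=NULL, seg=CR → no match; dropped.

7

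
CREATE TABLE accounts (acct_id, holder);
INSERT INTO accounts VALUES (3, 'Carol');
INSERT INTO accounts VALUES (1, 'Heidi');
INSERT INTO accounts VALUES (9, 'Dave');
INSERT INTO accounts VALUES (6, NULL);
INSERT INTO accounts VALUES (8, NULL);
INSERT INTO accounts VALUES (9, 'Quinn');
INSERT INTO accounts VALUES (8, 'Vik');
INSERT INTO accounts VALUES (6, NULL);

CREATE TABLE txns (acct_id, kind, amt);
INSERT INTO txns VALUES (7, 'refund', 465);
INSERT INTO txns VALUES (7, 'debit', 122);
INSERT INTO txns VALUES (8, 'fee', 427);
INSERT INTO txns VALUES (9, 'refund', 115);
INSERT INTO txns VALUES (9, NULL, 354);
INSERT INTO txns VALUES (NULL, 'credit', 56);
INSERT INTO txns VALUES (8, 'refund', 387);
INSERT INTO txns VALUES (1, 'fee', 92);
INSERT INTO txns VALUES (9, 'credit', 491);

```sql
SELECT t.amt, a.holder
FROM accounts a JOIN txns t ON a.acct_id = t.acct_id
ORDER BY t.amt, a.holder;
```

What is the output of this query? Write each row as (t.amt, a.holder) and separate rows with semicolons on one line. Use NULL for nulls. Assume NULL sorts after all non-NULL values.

(92, Heidi); (115, Dave); (115, Quinn); (354, Dave); (354, Quinn); (387, Vik); (387, NULL); (427, Vik); (427, NULL); (491, Dave); (491, Quinn)

INNER JOIN keeps only pairs where the ON condition holds.
Matching on a.acct_id = t.acct_id. A NULL in a compared column never satisfies the condition.
- a row (acct_id=3): no match → dropped.
- a row (acct_id=1): matches 1 t row(s) → 1 output row(s).
- a row (acct_id=9): matches 3 t row(s) → 3 output row(s).
- a row (acct_id=6): no match → dropped.
- a row (acct_id=8): matches 2 t row(s) → 2 output row(s).
- a row (acct_id=9): matches 3 t row(s) → 3 output row(s).
- a row (acct_id=8): matches 2 t row(s) → 2 output row(s).
- a row (acct_id=6): no match → dropped.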